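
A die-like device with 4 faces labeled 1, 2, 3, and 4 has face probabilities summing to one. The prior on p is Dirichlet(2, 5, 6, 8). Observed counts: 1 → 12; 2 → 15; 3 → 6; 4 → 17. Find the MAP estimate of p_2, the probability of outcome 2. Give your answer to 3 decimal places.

MAP estimate: 0.284

The posterior is Dirichlet(αᵢ + nᵢ) = Dirichlet(14, 20, 12, 25).
For a Dirichlet(a₁,…,a_K) with all aᵢ > 1, the mode has j-th component (aⱼ − 1)/(Σaᵢ − K).
Here Σaᵢ = 71 and K = 4, so p_2 = (20 − 1)/(71 − 4) = 19/67 ≈ 0.284.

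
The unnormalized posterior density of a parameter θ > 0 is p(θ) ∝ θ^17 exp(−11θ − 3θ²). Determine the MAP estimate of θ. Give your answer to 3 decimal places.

θ̂_MAP = 1.000

ℓ'(θ) = 17/θ − 11 − 6θ. Setting this to zero and multiplying by θ: 6θ² + 11θ − 17 = 0.
θ = (−11 + √(11² + 4·6·17)) / (2·6) = (−11 + √529) / 12 = (−11 + 23)/12 = 1.
ℓ''(θ) = −17/θ² − 6 < 0, confirming a maximum.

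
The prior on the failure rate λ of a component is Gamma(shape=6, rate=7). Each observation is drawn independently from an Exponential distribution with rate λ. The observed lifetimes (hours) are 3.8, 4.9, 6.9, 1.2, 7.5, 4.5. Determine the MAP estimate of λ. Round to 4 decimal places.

λ̂_MAP = 0.3073

The Exponential(rate=λ) likelihood is ∝ λ^n e^(−λΣtᵢ). Here n = 6 and Σtᵢ = 3.8 + 4.9 + 6.9 + 1.2 + 7.5 + 4.5 = 28.8.
Posterior ∝ λ^5e^(−7λ) · λ^6e^(−28.8λ) = λ^11e^(−35.8λ), i.e. Gamma(12, 35.8).
Mode = (a−1)/b = 11/35.8 ≈ 0.3073.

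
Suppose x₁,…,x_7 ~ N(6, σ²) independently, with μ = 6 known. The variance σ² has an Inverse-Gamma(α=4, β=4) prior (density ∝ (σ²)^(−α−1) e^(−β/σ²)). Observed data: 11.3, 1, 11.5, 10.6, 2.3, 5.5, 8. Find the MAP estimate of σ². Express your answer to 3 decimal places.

Sum of squared deviations about the known mean: SS = (11.3−6)² + (1−6)² + (11.5−6)² + (10.6−6)² + (2.3−6)² + (5.5−6)² + (8−6)² = 122.44.
The Normal likelihood contributes (σ²)^(−n/2) exp(−SS/(2σ²)), so the posterior is Inverse-Gamma(α + n/2, β + SS/2) = Inverse-Gamma(7.5, 65.22).
The mode of Inverse-Gamma(a, b) is b/(a+1) = 65.22/8.5 ≈ 7.673.

σ̂²_MAP = 7.673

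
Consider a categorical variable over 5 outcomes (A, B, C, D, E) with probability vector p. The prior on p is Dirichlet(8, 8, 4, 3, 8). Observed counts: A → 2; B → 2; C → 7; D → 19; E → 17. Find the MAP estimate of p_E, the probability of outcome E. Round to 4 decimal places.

MAP estimate of p_E = 0.3288

The posterior is Dirichlet(αᵢ + nᵢ) = Dirichlet(10, 10, 11, 22, 25).
For a Dirichlet(a₁,…,a_K) with all aᵢ > 1, the mode has j-th component (aⱼ − 1)/(Σaᵢ − K).
Here Σaᵢ = 78 and K = 5, so p_E = (25 − 1)/(78 − 5) = 24/73 ≈ 0.3288.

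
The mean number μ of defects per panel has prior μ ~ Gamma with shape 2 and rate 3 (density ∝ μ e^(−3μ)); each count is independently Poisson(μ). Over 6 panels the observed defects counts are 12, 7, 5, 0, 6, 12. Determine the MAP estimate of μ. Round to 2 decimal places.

Σxᵢ = 12+7+5+0+6+12 = 42, with n = 6.
Posterior ∝ μe^(−3μ) · μ^42e^(−6μ) = μ^43e^(−9μ), i.e. Gamma(shape=44, rate=9).
The mode of a Gamma(a, b) with a ≥ 1 (shape–rate) is (a−1)/b = 43/9 ≈ 4.78.

μ̂_MAP = 4.78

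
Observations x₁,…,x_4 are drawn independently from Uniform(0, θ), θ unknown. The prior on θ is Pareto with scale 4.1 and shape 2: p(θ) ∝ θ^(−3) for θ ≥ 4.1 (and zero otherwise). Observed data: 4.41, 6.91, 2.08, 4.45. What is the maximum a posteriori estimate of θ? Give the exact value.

The Uniform(0, θ) likelihood is θ^(−n) for θ ≥ max(xᵢ), zero otherwise. Here max(xᵢ) = 6.91.
Posterior ∝ θ^(−3) · θ^(−4) = θ^(−7) on θ ≥ max(4.1, 6.91) = 6.91.
This density is strictly decreasing in θ, so the posterior mode lies at the lower boundary of the support.

θ̂_MAP = 6.91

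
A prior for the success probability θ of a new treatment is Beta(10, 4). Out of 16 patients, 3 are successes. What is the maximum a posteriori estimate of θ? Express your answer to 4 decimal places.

Prior: Beta(10, 4).
Data: 3 successes in 16 trials. The binomial likelihood contributes θ^3(1−θ)^13, so the posterior is Beta(10+3, 4+13) = Beta(13, 17).
For Beta(a, b) with a, b > 1 the mode is (a−1)/(a+b−2) = 12/28 ≈ 0.4286.

θ̂_MAP = 0.4286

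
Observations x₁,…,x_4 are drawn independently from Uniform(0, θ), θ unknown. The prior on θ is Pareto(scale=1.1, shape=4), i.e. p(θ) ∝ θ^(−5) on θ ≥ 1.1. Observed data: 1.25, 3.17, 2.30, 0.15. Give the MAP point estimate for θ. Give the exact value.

θ̂_MAP = 3.17

The Uniform(0, θ) likelihood is θ^(−n) for θ ≥ max(xᵢ), zero otherwise. Here max(xᵢ) = 3.17.
Posterior ∝ θ^(−5) · θ^(−4) = θ^(−9) on θ ≥ max(1.1, 3.17) = 3.17.
This density is strictly decreasing in θ, so the posterior mode lies at the lower boundary of the support.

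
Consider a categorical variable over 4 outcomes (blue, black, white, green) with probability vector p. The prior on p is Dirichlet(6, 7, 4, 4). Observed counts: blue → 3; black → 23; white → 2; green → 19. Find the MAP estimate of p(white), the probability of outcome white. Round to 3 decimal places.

The posterior is Dirichlet(αᵢ + nᵢ) = Dirichlet(9, 30, 6, 23).
For a Dirichlet(a₁,…,a_K) with all aᵢ > 1, the mode has j-th component (aⱼ − 1)/(Σaᵢ − K).
Here Σaᵢ = 68 and K = 4, so p(white) = (6 − 1)/(68 − 4) = 5/64 ≈ 0.078.

MAP estimate of p(white) = 0.078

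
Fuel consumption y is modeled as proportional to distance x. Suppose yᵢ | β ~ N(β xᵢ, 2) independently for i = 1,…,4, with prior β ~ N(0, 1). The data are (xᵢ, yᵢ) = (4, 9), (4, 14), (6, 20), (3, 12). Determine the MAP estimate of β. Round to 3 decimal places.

β̂_MAP = 3.139

log p(β | y) = −Σ(yᵢ − βxᵢ)²/(2·2) − β²/(2·1) + const.
Setting the derivative to zero: Σxᵢ(yᵢ − βxᵢ)/2 − β/1 = 0, so β = Σxᵢyᵢ / (Σxᵢ² + σ²/τ²).
Σxᵢyᵢ = 4·9 + 4·14 + 6·20 + 3·12 = 248; Σxᵢ² = 77; σ²/τ² = 2.
β̂_MAP = 248 / (77 + 2) = 248/79 ≈ 3.139.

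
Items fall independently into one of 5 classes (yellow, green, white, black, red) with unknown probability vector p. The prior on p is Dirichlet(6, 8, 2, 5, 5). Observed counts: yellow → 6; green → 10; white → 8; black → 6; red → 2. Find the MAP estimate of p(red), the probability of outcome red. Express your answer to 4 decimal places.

MAP estimate of p(red) = 0.1132

The posterior is Dirichlet(αᵢ + nᵢ) = Dirichlet(12, 18, 10, 11, 7).
For a Dirichlet(a₁,…,a_K) with all aᵢ > 1, the mode has j-th component (aⱼ − 1)/(Σaᵢ − K).
Here Σaᵢ = 58 and K = 5, so p(red) = (7 − 1)/(58 − 5) = 6/53 ≈ 0.1132.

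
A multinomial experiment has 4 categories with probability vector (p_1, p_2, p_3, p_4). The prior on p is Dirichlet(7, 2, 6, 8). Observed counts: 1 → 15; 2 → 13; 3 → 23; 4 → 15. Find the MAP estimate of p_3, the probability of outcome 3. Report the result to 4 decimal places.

The posterior is Dirichlet(αᵢ + nᵢ) = Dirichlet(22, 15, 29, 23).
For a Dirichlet(a₁,…,a_K) with all aᵢ > 1, the mode has j-th component (aⱼ − 1)/(Σaᵢ − K).
Here Σaᵢ = 89 and K = 4, so p_3 = (29 − 1)/(89 − 4) = 28/85 ≈ 0.3294.

MAP estimate: 0.3294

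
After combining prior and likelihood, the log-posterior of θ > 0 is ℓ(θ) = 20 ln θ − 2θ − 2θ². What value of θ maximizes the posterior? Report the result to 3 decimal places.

ℓ'(θ) = 20/θ − 2 − 4θ. Setting this to zero and multiplying by θ: 4θ² + 2θ − 20 = 0.
θ = (−2 + √(2² + 4·4·20)) / (2·4) = (−2 + √324) / 8 = (−2 + 18)/8 = 2.
ℓ''(θ) = −20/θ² − 4 < 0, confirming a maximum.

θ̂_MAP = 2.000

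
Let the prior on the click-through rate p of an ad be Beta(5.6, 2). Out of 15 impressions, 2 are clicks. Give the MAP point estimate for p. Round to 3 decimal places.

p̂_MAP = 0.320

Prior: Beta(5.6, 2).
Data: 2 successes in 15 trials. The binomial likelihood contributes p^2(1−p)^13, so the posterior is Beta(5.6+2, 2+13) = Beta(7.6, 15).
For Beta(a, b) with a, b > 1 the mode is (a−1)/(a+b−2) = 6.6/20.6 ≈ 0.320.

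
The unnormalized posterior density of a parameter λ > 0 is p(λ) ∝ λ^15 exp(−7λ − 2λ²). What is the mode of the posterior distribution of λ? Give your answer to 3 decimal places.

ℓ'(λ) = 15/λ − 7 − 4λ. Setting this to zero and multiplying by λ: 4λ² + 7λ − 15 = 0.
λ = (−7 + √(7² + 4·4·15)) / (2·4) = (−7 + √289) / 8 = (−7 + 17)/8 = 5/4.
ℓ''(λ) = −15/λ² − 4 < 0, confirming a maximum.

λ̂_MAP = 1.250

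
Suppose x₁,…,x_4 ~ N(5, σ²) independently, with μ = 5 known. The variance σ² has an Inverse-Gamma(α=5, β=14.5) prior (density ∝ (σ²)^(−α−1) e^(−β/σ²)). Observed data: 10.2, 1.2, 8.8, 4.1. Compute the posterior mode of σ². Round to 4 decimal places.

σ̂²_MAP = 5.3581

Sum of squared deviations about the known mean: SS = (10.2−5)² + (1.2−5)² + (8.8−5)² + (4.1−5)² = 56.73.
The Normal likelihood contributes (σ²)^(−n/2) exp(−SS/(2σ²)), so the posterior is Inverse-Gamma(α + n/2, β + SS/2) = Inverse-Gamma(7, 42.865).
The mode of Inverse-Gamma(a, b) is b/(a+1) = 42.865/8 ≈ 5.3581.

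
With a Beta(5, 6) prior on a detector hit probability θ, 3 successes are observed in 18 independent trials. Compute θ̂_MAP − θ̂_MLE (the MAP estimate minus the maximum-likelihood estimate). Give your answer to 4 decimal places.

Posterior is Beta(8, 21); MAP = (8−1)/(29−2) = 7/27 ≈ 0.25926.
MLE ignores the prior: θ̂_MLE = k/n = 3/18 ≈ 0.16667.
Difference = 7/27 − 3/18 = 5/54 ≈ 0.0926.

MAP − MLE = 0.0926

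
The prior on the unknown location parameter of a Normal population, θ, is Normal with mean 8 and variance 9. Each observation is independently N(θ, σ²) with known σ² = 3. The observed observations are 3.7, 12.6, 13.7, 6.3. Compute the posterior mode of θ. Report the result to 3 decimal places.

n = 4; x̄ = (3.7 + 12.6 + 13.7 + 6.3)/4 = 36.3/4 = 9.075.
For a Normal prior and Normal likelihood with known variance, the posterior is Normal; its mode equals its mean, the precision-weighted average.
Prior precision 1/σ₀² = 1/9; data precision n/σ² = 4/3.
θ̂ = ((1/9)·8 + (4/3)·9.075) / (1/9 + 4/3) = (1169/90)/(13/9) = 1169/130 ≈ 8.992.

θ̂_MAP = 8.992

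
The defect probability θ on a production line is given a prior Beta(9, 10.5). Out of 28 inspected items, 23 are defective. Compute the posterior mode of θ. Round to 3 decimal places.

Prior: Beta(9, 10.5).
Data: 23 successes in 28 trials. The binomial likelihood contributes θ^23(1−θ)^5, so the posterior is Beta(9+23, 10.5+5) = Beta(32, 15.5).
For Beta(a, b) with a, b > 1 the mode is (a−1)/(a+b−2) = 31/45.5 ≈ 0.681.

θ̂_MAP = 0.681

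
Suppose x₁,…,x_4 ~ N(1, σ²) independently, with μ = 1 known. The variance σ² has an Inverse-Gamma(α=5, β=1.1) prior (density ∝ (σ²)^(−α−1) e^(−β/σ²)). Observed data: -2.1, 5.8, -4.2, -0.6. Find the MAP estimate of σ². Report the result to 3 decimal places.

σ̂²_MAP = 4.028

Sum of squared deviations about the known mean: SS = (-2.1−1)² + (5.8−1)² + (-4.2−1)² + (-0.6−1)² = 62.25.
The Normal likelihood contributes (σ²)^(−n/2) exp(−SS/(2σ²)), so the posterior is Inverse-Gamma(α + n/2, β + SS/2) = Inverse-Gamma(7, 32.225).
The mode of Inverse-Gamma(a, b) is b/(a+1) = 32.225/8 ≈ 4.028.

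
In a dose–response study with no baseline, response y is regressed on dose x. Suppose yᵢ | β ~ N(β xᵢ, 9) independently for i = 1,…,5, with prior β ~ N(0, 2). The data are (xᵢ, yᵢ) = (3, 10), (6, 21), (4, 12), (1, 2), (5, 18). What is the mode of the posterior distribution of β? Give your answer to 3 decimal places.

log p(β | y) = −Σ(yᵢ − βxᵢ)²/(2·9) − β²/(2·2) + const.
Setting the derivative to zero: Σxᵢ(yᵢ − βxᵢ)/9 − β/2 = 0, so β = Σxᵢyᵢ / (Σxᵢ² + σ²/τ²).
Σxᵢyᵢ = 3·10 + 6·21 + 4·12 + 1·2 + 5·18 = 296; Σxᵢ² = 87; σ²/τ² = 4.5.
β̂_MAP = 296 / (87 + 4.5) = 296/91.5 ≈ 3.235.

β̂_MAP = 3.235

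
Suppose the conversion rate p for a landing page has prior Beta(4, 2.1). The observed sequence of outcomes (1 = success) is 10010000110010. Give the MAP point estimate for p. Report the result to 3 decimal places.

Prior: Beta(4, 2.1).
Data: 5 successes in 14 trials (from the sequence). The binomial likelihood contributes p^5(1−p)^9, so the posterior is Beta(4+5, 2.1+9) = Beta(9, 11.1).
For Beta(a, b) with a, b > 1 the mode is (a−1)/(a+b−2) = 8/18.1 ≈ 0.442.

p̂_MAP = 0.442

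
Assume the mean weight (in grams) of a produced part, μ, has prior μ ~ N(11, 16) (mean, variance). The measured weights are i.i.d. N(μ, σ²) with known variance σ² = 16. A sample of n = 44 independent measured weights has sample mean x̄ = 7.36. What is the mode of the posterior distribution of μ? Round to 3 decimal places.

μ̂_MAP = 7.441

n = 44, x̄ = 7.36.
For a Normal prior and Normal likelihood with known variance, the posterior is Normal; its mode equals its mean, the precision-weighted average.
Prior precision 1/σ₀² = 1/16 = 0.0625; data precision n/σ² = 44/16 = 2.75.
μ̂ = (0.0625·11 + 2.75·7.36) / (0.0625 + 2.75) = 20.9275/2.8125 = 8371/1125 ≈ 7.441.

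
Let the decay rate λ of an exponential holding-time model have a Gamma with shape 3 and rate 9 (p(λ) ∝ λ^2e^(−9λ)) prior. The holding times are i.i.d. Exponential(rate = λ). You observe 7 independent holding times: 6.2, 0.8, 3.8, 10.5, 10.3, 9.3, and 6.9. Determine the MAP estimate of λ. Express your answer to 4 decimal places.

The Exponential(rate=λ) likelihood is ∝ λ^n e^(−λΣtᵢ). Here n = 7 and Σtᵢ = 6.2 + 0.8 + 3.8 + 10.5 + 10.3 + 9.3 + 6.9 = 47.8.
Posterior ∝ λ^2e^(−9λ) · λ^7e^(−47.8λ) = λ^9e^(−56.8λ), i.e. Gamma(10, 56.8).
Mode = (a−1)/b = 9/56.8 ≈ 0.1585.

λ̂_MAP = 0.1585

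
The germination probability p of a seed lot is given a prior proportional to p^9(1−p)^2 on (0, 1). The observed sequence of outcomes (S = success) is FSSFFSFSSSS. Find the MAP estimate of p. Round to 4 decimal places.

p̂_MAP = 0.7273

The prior density ∝ p^9(1−p)^2 is the kernel of Beta(10, 3).
Data: 7 successes in 11 trials (from the sequence). The binomial likelihood contributes p^7(1−p)^4, so the posterior is Beta(10+7, 3+4) = Beta(17, 7).
For Beta(a, b) with a, b > 1 the mode is (a−1)/(a+b−2) = 16/22 ≈ 0.7273.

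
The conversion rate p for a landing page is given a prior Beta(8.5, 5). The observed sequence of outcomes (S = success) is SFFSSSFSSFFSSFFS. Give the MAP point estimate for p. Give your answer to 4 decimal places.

p̂_MAP = 0.6000

Prior: Beta(8.5, 5).
Data: 9 successes in 16 trials (from the sequence). The binomial likelihood contributes p^9(1−p)^7, so the posterior is Beta(8.5+9, 5+7) = Beta(17.5, 12).
For Beta(a, b) with a, b > 1 the mode is (a−1)/(a+b−2) = 16.5/27.5 ≈ 0.6000.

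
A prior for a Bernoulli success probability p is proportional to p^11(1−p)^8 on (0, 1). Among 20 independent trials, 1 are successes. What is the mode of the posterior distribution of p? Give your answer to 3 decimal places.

The prior density ∝ p^11(1−p)^8 is the kernel of Beta(12, 9).
Data: 1 success in 20 trials. The binomial likelihood contributes p(1−p)^19, so the posterior is Beta(12+1, 9+19) = Beta(13, 28).
For Beta(a, b) with a, b > 1 the mode is (a−1)/(a+b−2) = 12/39 ≈ 0.308.

p̂_MAP = 0.308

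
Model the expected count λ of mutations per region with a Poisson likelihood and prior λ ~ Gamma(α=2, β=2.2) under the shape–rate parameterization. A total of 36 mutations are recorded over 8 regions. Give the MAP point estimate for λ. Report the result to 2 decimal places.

λ̂_MAP = 3.63

Σxᵢ = 36, n = 8.
Posterior ∝ λe^(−2.2λ) · λ^36e^(−8λ) = λ^37e^(−10.2λ), i.e. Gamma(shape=38, rate=10.2).
The mode of a Gamma(a, b) with a ≥ 1 (shape–rate) is (a−1)/b = 37/10.2 ≈ 3.63.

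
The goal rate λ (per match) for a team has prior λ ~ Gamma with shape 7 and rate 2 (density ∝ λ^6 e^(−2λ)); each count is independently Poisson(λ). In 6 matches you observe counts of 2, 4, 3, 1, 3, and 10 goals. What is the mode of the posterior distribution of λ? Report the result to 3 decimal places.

λ̂_MAP = 3.625

Σxᵢ = 2+4+3+1+3+10 = 23, with n = 6.
Posterior ∝ λ^6e^(−2λ) · λ^23e^(−6λ) = λ^29e^(−8λ), i.e. Gamma(shape=30, rate=8).
The mode of a Gamma(a, b) with a ≥ 1 (shape–rate) is (a−1)/b = 29/8 ≈ 3.625.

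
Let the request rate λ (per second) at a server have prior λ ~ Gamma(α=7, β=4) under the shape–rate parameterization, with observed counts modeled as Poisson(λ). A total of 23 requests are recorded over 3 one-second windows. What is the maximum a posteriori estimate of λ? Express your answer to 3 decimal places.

Σxᵢ = 23, n = 3.
Posterior ∝ λ^6e^(−4λ) · λ^23e^(−3λ) = λ^29e^(−7λ), i.e. Gamma(shape=30, rate=7).
The mode of a Gamma(a, b) with a ≥ 1 (shape–rate) is (a−1)/b = 29/7 ≈ 4.143.

λ̂_MAP = 4.143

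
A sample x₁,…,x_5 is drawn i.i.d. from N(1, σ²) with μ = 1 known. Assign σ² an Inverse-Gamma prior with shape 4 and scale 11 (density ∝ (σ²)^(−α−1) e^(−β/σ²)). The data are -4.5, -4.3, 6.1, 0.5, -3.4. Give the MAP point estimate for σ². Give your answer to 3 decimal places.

Sum of squared deviations about the known mean: SS = (-4.5−1)² + (-4.3−1)² + (6.1−1)² + (0.5−1)² + (-3.4−1)² = 103.96.
The Normal likelihood contributes (σ²)^(−n/2) exp(−SS/(2σ²)), so the posterior is Inverse-Gamma(α + n/2, β + SS/2) = Inverse-Gamma(6.5, 62.98).
The mode of Inverse-Gamma(a, b) is b/(a+1) = 62.98/7.5 ≈ 8.397.

σ̂²_MAP = 8.397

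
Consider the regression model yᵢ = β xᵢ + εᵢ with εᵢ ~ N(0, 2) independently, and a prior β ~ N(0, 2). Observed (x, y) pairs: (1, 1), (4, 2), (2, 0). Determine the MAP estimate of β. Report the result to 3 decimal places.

β̂_MAP = 0.409

log p(β | y) = −Σ(yᵢ − βxᵢ)²/(2·2) − β²/(2·2) + const.
Setting the derivative to zero: Σxᵢ(yᵢ − βxᵢ)/2 − β/2 = 0, so β = Σxᵢyᵢ / (Σxᵢ² + σ²/τ²).
Σxᵢyᵢ = 1·1 + 4·2 + 2·0 = 9; Σxᵢ² = 21; σ²/τ² = 1.
β̂_MAP = 9 / (21 + 1) = 9/22 ≈ 0.409.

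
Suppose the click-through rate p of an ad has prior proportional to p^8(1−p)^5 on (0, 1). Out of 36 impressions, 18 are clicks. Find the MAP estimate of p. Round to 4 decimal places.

p̂_MAP = 0.5306

The prior density ∝ p^8(1−p)^5 is the kernel of Beta(9, 6).
Data: 18 successes in 36 trials. The binomial likelihood contributes p^18(1−p)^18, so the posterior is Beta(9+18, 6+18) = Beta(27, 24).
For Beta(a, b) with a, b > 1 the mode is (a−1)/(a+b−2) = 26/49 ≈ 0.5306.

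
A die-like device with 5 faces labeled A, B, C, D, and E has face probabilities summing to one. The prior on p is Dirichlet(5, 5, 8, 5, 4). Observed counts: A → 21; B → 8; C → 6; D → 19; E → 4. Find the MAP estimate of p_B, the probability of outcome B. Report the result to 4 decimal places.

MAP estimate of p_B = 0.1500

The posterior is Dirichlet(αᵢ + nᵢ) = Dirichlet(26, 13, 14, 24, 8).
For a Dirichlet(a₁,…,a_K) with all aᵢ > 1, the mode has j-th component (aⱼ − 1)/(Σaᵢ − K).
Here Σaᵢ = 85 and K = 5, so p_B = (13 − 1)/(85 − 5) = 12/80 ≈ 0.1500.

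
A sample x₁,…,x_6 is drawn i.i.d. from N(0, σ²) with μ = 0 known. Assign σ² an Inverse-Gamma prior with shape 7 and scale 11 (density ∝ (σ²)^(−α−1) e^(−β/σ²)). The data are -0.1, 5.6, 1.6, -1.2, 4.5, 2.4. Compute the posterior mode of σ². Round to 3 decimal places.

σ̂²_MAP = 3.790

Sum of squared deviations about the known mean: SS = (-0.1−0)² + (5.6−0)² + (1.6−0)² + (-1.2−0)² + (4.5−0)² + (2.4−0)² = 61.38.
The Normal likelihood contributes (σ²)^(−n/2) exp(−SS/(2σ²)), so the posterior is Inverse-Gamma(α + n/2, β + SS/2) = Inverse-Gamma(10, 41.69).
The mode of Inverse-Gamma(a, b) is b/(a+1) = 41.69/11 ≈ 3.790.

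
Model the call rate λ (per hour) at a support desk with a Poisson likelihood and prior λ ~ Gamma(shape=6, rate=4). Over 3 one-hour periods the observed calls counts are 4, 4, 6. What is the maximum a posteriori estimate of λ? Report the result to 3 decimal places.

Σxᵢ = 4+4+6 = 14, with n = 3.
Posterior ∝ λ^5e^(−4λ) · λ^14e^(−3λ) = λ^19e^(−7λ), i.e. Gamma(shape=20, rate=7).
The mode of a Gamma(a, b) with a ≥ 1 (shape–rate) is (a−1)/b = 19/7 ≈ 2.714.

λ̂_MAP = 2.714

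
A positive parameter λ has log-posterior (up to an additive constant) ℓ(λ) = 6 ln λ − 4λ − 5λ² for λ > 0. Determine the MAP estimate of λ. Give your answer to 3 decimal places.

ℓ'(λ) = 6/λ − 4 − 10λ. Setting this to zero and multiplying by λ: 10λ² + 4λ − 6 = 0.
λ = (−4 + √(4² + 4·10·6)) / (2·10) = (−4 + √256) / 20 = (−4 + 16)/20 = 3/5.
ℓ''(λ) = −6/λ² − 10 < 0, confirming a maximum.

λ̂_MAP = 0.600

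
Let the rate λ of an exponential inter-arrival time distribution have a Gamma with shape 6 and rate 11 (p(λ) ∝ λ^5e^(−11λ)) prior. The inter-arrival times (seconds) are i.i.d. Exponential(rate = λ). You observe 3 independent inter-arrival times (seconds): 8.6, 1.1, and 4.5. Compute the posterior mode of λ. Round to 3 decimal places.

The Exponential(rate=λ) likelihood is ∝ λ^n e^(−λΣtᵢ). Here n = 3 and Σtᵢ = 8.6 + 1.1 + 4.5 = 14.2.
Posterior ∝ λ^5e^(−11λ) · λ^3e^(−14.2λ) = λ^8e^(−25.2λ), i.e. Gamma(9, 25.2).
Mode = (a−1)/b = 8/25.2 ≈ 0.317.

λ̂_MAP = 0.317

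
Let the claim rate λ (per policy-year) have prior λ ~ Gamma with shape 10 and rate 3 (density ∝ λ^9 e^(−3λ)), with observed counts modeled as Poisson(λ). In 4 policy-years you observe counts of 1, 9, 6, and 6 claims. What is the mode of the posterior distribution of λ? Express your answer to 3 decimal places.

λ̂_MAP = 4.429

Σxᵢ = 1+9+6+6 = 22, with n = 4.
Posterior ∝ λ^9e^(−3λ) · λ^22e^(−4λ) = λ^31e^(−7λ), i.e. Gamma(shape=32, rate=7).
The mode of a Gamma(a, b) with a ≥ 1 (shape–rate) is (a−1)/b = 31/7 ≈ 4.429.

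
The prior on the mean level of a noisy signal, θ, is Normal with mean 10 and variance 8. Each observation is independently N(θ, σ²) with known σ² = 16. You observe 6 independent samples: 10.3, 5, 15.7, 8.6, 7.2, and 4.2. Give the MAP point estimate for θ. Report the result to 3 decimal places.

θ̂_MAP = 8.875

n = 6; x̄ = (10.3 + 5 + 15.7 + 8.6 + 7.2 + 4.2)/6 = 51/6 = 8.5.
For a Normal prior and Normal likelihood with known variance, the posterior is Normal; its mode equals its mean, the precision-weighted average.
Prior precision 1/σ₀² = 1/8 = 0.125; data precision n/σ² = 6/16 = 0.375.
θ̂ = (0.125·10 + 0.375·8.5) / (0.125 + 0.375) = 4.4375/0.5 = 8.875.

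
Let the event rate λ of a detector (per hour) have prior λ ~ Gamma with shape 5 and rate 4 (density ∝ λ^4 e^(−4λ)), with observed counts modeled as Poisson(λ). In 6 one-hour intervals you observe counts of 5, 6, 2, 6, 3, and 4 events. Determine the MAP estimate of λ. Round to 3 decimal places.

λ̂_MAP = 3.000

Σxᵢ = 5+6+2+6+3+4 = 26, with n = 6.
Posterior ∝ λ^4e^(−4λ) · λ^26e^(−6λ) = λ^30e^(−10λ), i.e. Gamma(shape=31, rate=10).
The mode of a Gamma(a, b) with a ≥ 1 (shape–rate) is (a−1)/b = 30/10 ≈ 3.000.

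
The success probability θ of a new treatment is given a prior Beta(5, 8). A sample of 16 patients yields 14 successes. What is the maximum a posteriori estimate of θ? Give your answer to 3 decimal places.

θ̂_MAP = 0.667

Prior: Beta(5, 8).
Data: 14 successes in 16 trials. The binomial likelihood contributes θ^14(1−θ)^2, so the posterior is Beta(5+14, 8+2) = Beta(19, 10).
For Beta(a, b) with a, b > 1 the mode is (a−1)/(a+b−2) = 18/27 ≈ 0.667.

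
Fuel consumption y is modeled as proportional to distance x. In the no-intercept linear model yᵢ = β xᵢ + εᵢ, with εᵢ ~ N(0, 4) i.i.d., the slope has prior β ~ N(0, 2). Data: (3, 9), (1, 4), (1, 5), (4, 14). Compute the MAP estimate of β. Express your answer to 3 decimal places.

log p(β | y) = −Σ(yᵢ − βxᵢ)²/(2·4) − β²/(2·2) + const.
Setting the derivative to zero: Σxᵢ(yᵢ − βxᵢ)/4 − β/2 = 0, so β = Σxᵢyᵢ / (Σxᵢ² + σ²/τ²).
Σxᵢyᵢ = 3·9 + 1·4 + 1·5 + 4·14 = 92; Σxᵢ² = 27; σ²/τ² = 2.
β̂_MAP = 92 / (27 + 2) = 92/29 ≈ 3.172.

β̂_MAP = 3.172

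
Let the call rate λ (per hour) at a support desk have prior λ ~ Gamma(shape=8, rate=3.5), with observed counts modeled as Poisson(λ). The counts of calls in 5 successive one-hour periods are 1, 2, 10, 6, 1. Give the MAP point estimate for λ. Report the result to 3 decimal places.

Σxᵢ = 1+2+10+6+1 = 20, with n = 5.
Posterior ∝ λ^7e^(−3.5λ) · λ^20e^(−5λ) = λ^27e^(−8.5λ), i.e. Gamma(shape=28, rate=8.5).
The mode of a Gamma(a, b) with a ≥ 1 (shape–rate) is (a−1)/b = 27/8.5 ≈ 3.176.

λ̂_MAP = 3.176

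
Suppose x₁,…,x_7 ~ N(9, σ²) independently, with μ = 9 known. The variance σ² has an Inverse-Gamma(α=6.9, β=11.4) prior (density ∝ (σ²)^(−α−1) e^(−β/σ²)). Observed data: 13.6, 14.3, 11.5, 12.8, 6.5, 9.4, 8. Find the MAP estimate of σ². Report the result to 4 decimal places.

Sum of squared deviations about the known mean: SS = (13.6−9)² + (14.3−9)² + (11.5−9)² + (12.8−9)² + (6.5−9)² + (9.4−9)² + (8−9)² = 77.35.
The Normal likelihood contributes (σ²)^(−n/2) exp(−SS/(2σ²)), so the posterior is Inverse-Gamma(α + n/2, β + SS/2) = Inverse-Gamma(10.4, 50.075).
The mode of Inverse-Gamma(a, b) is b/(a+1) = 50.075/11.4 ≈ 4.3925.

σ̂²_MAP = 4.3925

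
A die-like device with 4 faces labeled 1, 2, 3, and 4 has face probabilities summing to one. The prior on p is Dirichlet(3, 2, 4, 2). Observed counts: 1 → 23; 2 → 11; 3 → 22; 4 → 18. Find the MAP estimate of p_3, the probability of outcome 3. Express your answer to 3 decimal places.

MAP estimate: 0.309

The posterior is Dirichlet(αᵢ + nᵢ) = Dirichlet(26, 13, 26, 20).
For a Dirichlet(a₁,…,a_K) with all aᵢ > 1, the mode has j-th component (aⱼ − 1)/(Σaᵢ − K).
Here Σaᵢ = 85 and K = 4, so p_3 = (26 − 1)/(85 − 4) = 25/81 ≈ 0.309.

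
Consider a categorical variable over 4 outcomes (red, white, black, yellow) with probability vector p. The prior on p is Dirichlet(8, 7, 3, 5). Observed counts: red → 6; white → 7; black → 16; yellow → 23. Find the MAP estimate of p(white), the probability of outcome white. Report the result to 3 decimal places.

The posterior is Dirichlet(αᵢ + nᵢ) = Dirichlet(14, 14, 19, 28).
For a Dirichlet(a₁,…,a_K) with all aᵢ > 1, the mode has j-th component (aⱼ − 1)/(Σaᵢ − K).
Here Σaᵢ = 75 and K = 4, so p(white) = (14 − 1)/(75 − 4) = 13/71 ≈ 0.183.

MAP estimate of p(white) = 0.183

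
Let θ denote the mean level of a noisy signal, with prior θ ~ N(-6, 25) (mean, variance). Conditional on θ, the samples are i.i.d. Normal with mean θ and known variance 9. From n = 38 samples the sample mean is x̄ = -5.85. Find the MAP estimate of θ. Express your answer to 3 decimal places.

θ̂_MAP = -5.851

n = 38, x̄ = -5.85.
For a Normal prior and Normal likelihood with known variance, the posterior is Normal; its mode equals its mean, the precision-weighted average.
Prior precision 1/σ₀² = 1/25 = 0.04; data precision n/σ² = 38/9.
θ̂ = (0.04·(-6) + (38/9)·(-5.85)) / (0.04 + 38/9) = (-24.94)/(959/225) = -11223/1918 ≈ -5.851.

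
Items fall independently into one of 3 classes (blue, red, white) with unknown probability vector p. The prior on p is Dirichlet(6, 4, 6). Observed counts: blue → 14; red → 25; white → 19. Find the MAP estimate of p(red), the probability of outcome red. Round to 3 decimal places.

MAP estimate of p(red) = 0.394

The posterior is Dirichlet(αᵢ + nᵢ) = Dirichlet(20, 29, 25).
For a Dirichlet(a₁,…,a_K) with all aᵢ > 1, the mode has j-th component (aⱼ − 1)/(Σaᵢ − K).
Here Σaᵢ = 74 and K = 3, so p(red) = (29 − 1)/(74 − 3) = 28/71 ≈ 0.394.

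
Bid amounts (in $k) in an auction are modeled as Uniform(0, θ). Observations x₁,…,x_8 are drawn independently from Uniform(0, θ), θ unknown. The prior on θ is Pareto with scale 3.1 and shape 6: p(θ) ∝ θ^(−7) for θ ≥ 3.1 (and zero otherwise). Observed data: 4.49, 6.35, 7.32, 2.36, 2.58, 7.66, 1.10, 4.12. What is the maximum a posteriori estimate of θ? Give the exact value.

The Uniform(0, θ) likelihood is θ^(−n) for θ ≥ max(xᵢ), zero otherwise. Here max(xᵢ) = 7.66.
Posterior ∝ θ^(−7) · θ^(−8) = θ^(−15) on θ ≥ max(3.1, 7.66) = 7.66.
This density is strictly decreasing in θ, so the posterior mode lies at the lower boundary of the support.

θ̂_MAP = 7.66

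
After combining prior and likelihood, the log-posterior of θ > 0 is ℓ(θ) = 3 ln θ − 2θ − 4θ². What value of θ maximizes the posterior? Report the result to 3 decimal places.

ℓ'(θ) = 3/θ − 2 − 8θ. Setting this to zero and multiplying by θ: 8θ² + 2θ − 3 = 0.
θ = (−2 + √(2² + 4·8·3)) / (2·8) = (−2 + √100) / 16 = (−2 + 10)/16 = 1/2.
ℓ''(θ) = −3/θ² − 8 < 0, confirming a maximum.

θ̂_MAP = 0.500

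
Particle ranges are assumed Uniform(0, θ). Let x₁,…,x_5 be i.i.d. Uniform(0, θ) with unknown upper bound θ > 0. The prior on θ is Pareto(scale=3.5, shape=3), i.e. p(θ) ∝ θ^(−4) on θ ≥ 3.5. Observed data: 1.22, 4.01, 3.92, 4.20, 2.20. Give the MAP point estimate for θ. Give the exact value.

θ̂_MAP = 4.20

The Uniform(0, θ) likelihood is θ^(−n) for θ ≥ max(xᵢ), zero otherwise. Here max(xᵢ) = 4.20.
Posterior ∝ θ^(−4) · θ^(−5) = θ^(−9) on θ ≥ max(3.5, 4.20) = 4.20.
This density is strictly decreasing in θ, so the posterior mode lies at the lower boundary of the support.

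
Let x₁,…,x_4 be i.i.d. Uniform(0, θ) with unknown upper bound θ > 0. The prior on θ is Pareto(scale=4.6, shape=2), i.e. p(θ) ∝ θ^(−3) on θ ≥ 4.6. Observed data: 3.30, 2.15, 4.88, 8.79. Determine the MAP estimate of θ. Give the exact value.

The Uniform(0, θ) likelihood is θ^(−n) for θ ≥ max(xᵢ), zero otherwise. Here max(xᵢ) = 8.79.
Posterior ∝ θ^(−3) · θ^(−4) = θ^(−7) on θ ≥ max(4.6, 8.79) = 8.79.
This density is strictly decreasing in θ, so the posterior mode lies at the lower boundary of the support.

θ̂_MAP = 8.79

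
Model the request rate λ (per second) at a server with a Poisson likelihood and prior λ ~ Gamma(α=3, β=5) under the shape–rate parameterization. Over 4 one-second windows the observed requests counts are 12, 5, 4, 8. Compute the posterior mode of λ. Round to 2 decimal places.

Σxᵢ = 12+5+4+8 = 29, with n = 4.
Posterior ∝ λ^2e^(−5λ) · λ^29e^(−4λ) = λ^31e^(−9λ), i.e. Gamma(shape=32, rate=9).
The mode of a Gamma(a, b) with a ≥ 1 (shape–rate) is (a−1)/b = 31/9 ≈ 3.44.

λ̂_MAP = 3.44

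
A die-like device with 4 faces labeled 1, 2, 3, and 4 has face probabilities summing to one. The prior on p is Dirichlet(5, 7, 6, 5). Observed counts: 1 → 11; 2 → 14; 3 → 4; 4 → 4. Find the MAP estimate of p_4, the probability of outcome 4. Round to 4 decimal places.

The posterior is Dirichlet(αᵢ + nᵢ) = Dirichlet(16, 21, 10, 9).
For a Dirichlet(a₁,…,a_K) with all aᵢ > 1, the mode has j-th component (aⱼ − 1)/(Σaᵢ − K).
Here Σaᵢ = 56 and K = 4, so p_4 = (9 − 1)/(56 − 4) = 8/52 ≈ 0.1538.

MAP estimate: 0.1538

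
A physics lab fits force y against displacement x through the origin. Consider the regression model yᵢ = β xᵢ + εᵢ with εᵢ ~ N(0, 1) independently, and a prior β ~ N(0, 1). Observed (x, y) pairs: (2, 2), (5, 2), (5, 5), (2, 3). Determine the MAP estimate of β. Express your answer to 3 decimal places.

β̂_MAP = 0.763

log p(β | y) = −Σ(yᵢ − βxᵢ)²/(2·1) − β²/(2·1) + const.
Setting the derivative to zero: Σxᵢ(yᵢ − βxᵢ)/1 − β/1 = 0, so β = Σxᵢyᵢ / (Σxᵢ² + σ²/τ²).
Σxᵢyᵢ = 2·2 + 5·2 + 5·5 + 2·3 = 45; Σxᵢ² = 58; σ²/τ² = 1.
β̂_MAP = 45 / (58 + 1) = 45/59 ≈ 0.763.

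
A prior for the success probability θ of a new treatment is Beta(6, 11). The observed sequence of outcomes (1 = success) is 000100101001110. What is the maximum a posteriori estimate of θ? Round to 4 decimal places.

Prior: Beta(6, 11).
Data: 6 successes in 15 trials (from the sequence). The binomial likelihood contributes θ^6(1−θ)^9, so the posterior is Beta(6+6, 11+9) = Beta(12, 20).
For Beta(a, b) with a, b > 1 the mode is (a−1)/(a+b−2) = 11/30 ≈ 0.3667.

θ̂_MAP = 0.3667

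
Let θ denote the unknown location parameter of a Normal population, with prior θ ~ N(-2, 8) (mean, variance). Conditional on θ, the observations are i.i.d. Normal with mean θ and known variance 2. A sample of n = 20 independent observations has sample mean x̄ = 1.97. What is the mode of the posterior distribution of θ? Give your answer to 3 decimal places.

n = 20, x̄ = 1.97.
For a Normal prior and Normal likelihood with known variance, the posterior is Normal; its mode equals its mean, the precision-weighted average.
Prior precision 1/σ₀² = 1/8 = 0.125; data precision n/σ² = 20/2 = 10.
θ̂ = (0.125·(-2) + 10·1.97) / (0.125 + 10) = 19.45/10.125 = 778/405 ≈ 1.921.

θ̂_MAP = 1.921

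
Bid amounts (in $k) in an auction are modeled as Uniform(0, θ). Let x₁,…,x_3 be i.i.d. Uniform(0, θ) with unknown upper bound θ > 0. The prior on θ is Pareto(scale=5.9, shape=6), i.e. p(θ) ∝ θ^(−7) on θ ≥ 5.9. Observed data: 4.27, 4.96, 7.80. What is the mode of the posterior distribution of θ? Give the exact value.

θ̂_MAP = 7.80

The Uniform(0, θ) likelihood is θ^(−n) for θ ≥ max(xᵢ), zero otherwise. Here max(xᵢ) = 7.80.
Posterior ∝ θ^(−7) · θ^(−3) = θ^(−10) on θ ≥ max(5.9, 7.80) = 7.80.
This density is strictly decreasing in θ, so the posterior mode lies at the lower boundary of the support.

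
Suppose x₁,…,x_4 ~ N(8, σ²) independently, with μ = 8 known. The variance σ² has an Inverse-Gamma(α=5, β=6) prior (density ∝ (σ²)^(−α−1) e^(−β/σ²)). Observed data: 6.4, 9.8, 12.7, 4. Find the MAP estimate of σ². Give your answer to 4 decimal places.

σ̂²_MAP = 3.4931

Sum of squared deviations about the known mean: SS = (6.4−8)² + (9.8−8)² + (12.7−8)² + (4−8)² = 43.89.
The Normal likelihood contributes (σ²)^(−n/2) exp(−SS/(2σ²)), so the posterior is Inverse-Gamma(α + n/2, β + SS/2) = Inverse-Gamma(7, 27.945).
The mode of Inverse-Gamma(a, b) is b/(a+1) = 27.945/8 ≈ 3.4931.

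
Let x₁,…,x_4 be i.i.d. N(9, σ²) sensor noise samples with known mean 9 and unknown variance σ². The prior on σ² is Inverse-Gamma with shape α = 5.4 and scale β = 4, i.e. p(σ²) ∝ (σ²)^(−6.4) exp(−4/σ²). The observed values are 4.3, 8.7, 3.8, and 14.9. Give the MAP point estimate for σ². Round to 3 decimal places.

Sum of squared deviations about the known mean: SS = (4.3−9)² + (8.7−9)² + (3.8−9)² + (14.9−9)² = 84.03.
The Normal likelihood contributes (σ²)^(−n/2) exp(−SS/(2σ²)), so the posterior is Inverse-Gamma(α + n/2, β + SS/2) = Inverse-Gamma(7.4, 46.015).
The mode of Inverse-Gamma(a, b) is b/(a+1) = 46.015/8.4 ≈ 5.478.

σ̂²_MAP = 5.478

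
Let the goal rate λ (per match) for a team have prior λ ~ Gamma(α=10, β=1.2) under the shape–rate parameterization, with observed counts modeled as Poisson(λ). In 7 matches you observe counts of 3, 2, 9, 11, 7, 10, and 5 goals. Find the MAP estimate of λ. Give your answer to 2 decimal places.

Σxᵢ = 3+2+9+11+7+10+5 = 47, with n = 7.
Posterior ∝ λ^9e^(−1.2λ) · λ^47e^(−7λ) = λ^56e^(−8.2λ), i.e. Gamma(shape=57, rate=8.2).
The mode of a Gamma(a, b) with a ≥ 1 (shape–rate) is (a−1)/b = 56/8.2 ≈ 6.83.

λ̂_MAP = 6.83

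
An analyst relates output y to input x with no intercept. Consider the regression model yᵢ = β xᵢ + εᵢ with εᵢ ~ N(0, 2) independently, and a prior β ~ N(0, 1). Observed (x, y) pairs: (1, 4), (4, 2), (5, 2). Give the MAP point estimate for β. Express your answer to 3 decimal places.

log p(β | y) = −Σ(yᵢ − βxᵢ)²/(2·2) − β²/(2·1) + const.
Setting the derivative to zero: Σxᵢ(yᵢ − βxᵢ)/2 − β/1 = 0, so β = Σxᵢyᵢ / (Σxᵢ² + σ²/τ²).
Σxᵢyᵢ = 1·4 + 4·2 + 5·2 = 22; Σxᵢ² = 42; σ²/τ² = 2.
β̂_MAP = 22 / (42 + 2) = 22/44 ≈ 0.500.

β̂_MAP = 0.500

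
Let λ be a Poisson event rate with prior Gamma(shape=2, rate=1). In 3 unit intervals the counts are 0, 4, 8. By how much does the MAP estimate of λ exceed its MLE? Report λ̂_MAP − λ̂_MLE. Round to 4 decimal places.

Σxᵢ = 12. Posterior is Gamma(14, 4); MAP = (14−1)/4 = 13/4 ≈ 3.25000.
MLE = x̄ = 12/3 ≈ 4.00000.
Difference = 13/4 − 12/3 = -3/4 ≈ -0.7500.

MAP − MLE = -0.7500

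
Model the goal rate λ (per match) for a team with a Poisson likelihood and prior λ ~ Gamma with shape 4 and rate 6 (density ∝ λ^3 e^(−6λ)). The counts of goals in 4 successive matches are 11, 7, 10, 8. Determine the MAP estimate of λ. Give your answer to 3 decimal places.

λ̂_MAP = 3.900

Σxᵢ = 11+7+10+8 = 36, with n = 4.
Posterior ∝ λ^3e^(−6λ) · λ^36e^(−4λ) = λ^39e^(−10λ), i.e. Gamma(shape=40, rate=10).
The mode of a Gamma(a, b) with a ≥ 1 (shape–rate) is (a−1)/b = 39/10 ≈ 3.900.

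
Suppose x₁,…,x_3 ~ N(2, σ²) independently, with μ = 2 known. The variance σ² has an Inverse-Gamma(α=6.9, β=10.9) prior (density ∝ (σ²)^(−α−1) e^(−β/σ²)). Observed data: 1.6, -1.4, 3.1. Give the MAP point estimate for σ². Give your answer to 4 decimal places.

Sum of squared deviations about the known mean: SS = (1.6−2)² + (-1.4−2)² + (3.1−2)² = 12.93.
The Normal likelihood contributes (σ²)^(−n/2) exp(−SS/(2σ²)), so the posterior is Inverse-Gamma(α + n/2, β + SS/2) = Inverse-Gamma(8.4, 17.365).
The mode of Inverse-Gamma(a, b) is b/(a+1) = 17.365/9.4 ≈ 1.8473.

σ̂²_MAP = 1.8473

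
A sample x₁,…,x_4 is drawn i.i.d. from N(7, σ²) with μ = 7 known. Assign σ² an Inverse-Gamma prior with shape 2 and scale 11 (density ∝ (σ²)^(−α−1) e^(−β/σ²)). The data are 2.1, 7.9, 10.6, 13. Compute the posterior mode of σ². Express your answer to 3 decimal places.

Sum of squared deviations about the known mean: SS = (2.1−7)² + (7.9−7)² + (10.6−7)² + (13−7)² = 73.78.
The Normal likelihood contributes (σ²)^(−n/2) exp(−SS/(2σ²)), so the posterior is Inverse-Gamma(α + n/2, β + SS/2) = Inverse-Gamma(4, 47.89).
The mode of Inverse-Gamma(a, b) is b/(a+1) = 47.89/5 ≈ 9.578.

σ̂²_MAP = 9.578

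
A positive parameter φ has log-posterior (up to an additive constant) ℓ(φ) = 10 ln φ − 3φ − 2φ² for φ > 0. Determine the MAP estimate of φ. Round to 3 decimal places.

φ̂_MAP = 1.250

ℓ'(φ) = 10/φ − 3 − 4φ. Setting this to zero and multiplying by φ: 4φ² + 3φ − 10 = 0.
φ = (−3 + √(3² + 4·4·10)) / (2·4) = (−3 + √169) / 8 = (−3 + 13)/8 = 5/4.
ℓ''(φ) = −10/φ² − 4 < 0, confirming a maximum.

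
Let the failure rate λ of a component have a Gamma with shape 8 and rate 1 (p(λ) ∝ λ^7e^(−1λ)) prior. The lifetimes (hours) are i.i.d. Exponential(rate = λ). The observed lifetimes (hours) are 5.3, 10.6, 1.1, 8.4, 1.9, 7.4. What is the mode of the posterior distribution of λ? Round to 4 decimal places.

The Exponential(rate=λ) likelihood is ∝ λ^n e^(−λΣtᵢ). Here n = 6 and Σtᵢ = 5.3 + 10.6 + 1.1 + 8.4 + 1.9 + 7.4 = 34.7.
Posterior ∝ λ^7e^(−1λ) · λ^6e^(−34.7λ) = λ^13e^(−35.7λ), i.e. Gamma(14, 35.7).
Mode = (a−1)/b = 13/35.7 ≈ 0.3641.

λ̂_MAP = 0.3641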